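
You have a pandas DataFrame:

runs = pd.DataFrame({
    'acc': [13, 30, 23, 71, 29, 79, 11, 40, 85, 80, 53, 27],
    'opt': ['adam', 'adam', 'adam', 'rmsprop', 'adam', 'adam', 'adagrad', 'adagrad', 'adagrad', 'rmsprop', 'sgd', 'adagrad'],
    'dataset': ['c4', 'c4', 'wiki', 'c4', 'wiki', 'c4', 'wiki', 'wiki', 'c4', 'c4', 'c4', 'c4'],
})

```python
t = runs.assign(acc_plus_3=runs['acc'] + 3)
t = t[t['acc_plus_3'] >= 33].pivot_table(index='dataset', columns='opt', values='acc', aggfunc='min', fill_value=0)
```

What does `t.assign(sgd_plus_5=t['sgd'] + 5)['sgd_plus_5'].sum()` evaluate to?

63

add column acc_plus_3 = runs['acc'] + 3:
    acc      opt dataset  acc_plus_3
0    13     adam      c4          16
1    30     adam      c4          33
2    23     adam    wiki          26
3    71  rmsprop      c4          74
4    29     adam    wiki          32
5    79     adam      c4          82
6    11  adagrad    wiki          14
7    40  adagrad    wiki          43
8    85  adagrad      c4          88
9    80  rmsprop      c4          83
10   53      sgd      c4          56
11   27  adagrad      c4          30
filter rows where acc_plus_3 >= 33:
    acc      opt dataset  acc_plus_3
1    30     adam      c4          33
3    71  rmsprop      c4          74
5    79     adam      c4          82
7    40  adagrad    wiki          43
8    85  adagrad      c4          88
9    80  rmsprop      c4          83
10   53      sgd      c4          56
pivot: rows=dataset, cols=opt, min(acc):
opt      adagrad  adam  rmsprop  sgd
dataset                             
c4            85    30       71   53
wiki          40     0        0    0
add column sgd_plus_5 = t['sgd'] + 5:
opt      adagrad  adam  rmsprop  sgd  sgd_plus_5
dataset                                         
c4            85    30       71   53          58
wiki          40     0        0    0           5
Taking the sum of column 'sgd_plus_5' gives 63.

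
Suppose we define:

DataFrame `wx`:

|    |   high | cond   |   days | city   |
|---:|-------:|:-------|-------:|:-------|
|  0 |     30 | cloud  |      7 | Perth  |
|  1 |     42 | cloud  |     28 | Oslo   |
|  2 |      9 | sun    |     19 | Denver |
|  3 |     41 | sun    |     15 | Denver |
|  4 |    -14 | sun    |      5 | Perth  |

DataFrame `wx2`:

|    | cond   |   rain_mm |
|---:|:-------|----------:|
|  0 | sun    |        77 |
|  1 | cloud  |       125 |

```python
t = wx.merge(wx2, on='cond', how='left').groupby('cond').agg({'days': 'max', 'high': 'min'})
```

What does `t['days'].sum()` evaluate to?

merge on 'cond' (how='left') → 5 rows:
   high   cond  days    city  rain_mm
0    30  cloud     7   Perth      125
1    42  cloud    28    Oslo      125
2     9    sun    19  Denver       77
3    41    sun    15  Denver       77
4   -14    sun     5   Perth       77
group by cond: max(days), min(high):
       days  high
cond             
cloud    28    30
sun      19   -14

47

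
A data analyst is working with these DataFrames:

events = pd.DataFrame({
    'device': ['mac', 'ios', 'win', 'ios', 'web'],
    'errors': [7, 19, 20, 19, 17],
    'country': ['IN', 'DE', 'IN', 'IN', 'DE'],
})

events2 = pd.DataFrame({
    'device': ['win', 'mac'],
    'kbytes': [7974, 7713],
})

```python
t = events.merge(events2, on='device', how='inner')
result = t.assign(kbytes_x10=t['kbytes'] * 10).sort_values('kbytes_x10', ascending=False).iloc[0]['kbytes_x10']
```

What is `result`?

merge on 'device' (how='inner') → 2 rows:
  device  errors country  kbytes
0    mac       7      IN    7713
1    win      20      IN    7974
add column kbytes_x10 = t['kbytes'] * 10:
  device  errors country  kbytes  kbytes_x10
0    mac       7      IN    7713       77130
1    win      20      IN    7974       79740
sort by kbytes_x10 descending:
  device  errors country  kbytes  kbytes_x10
1    win      20      IN    7974       79740
0    mac       7      IN    7713       77130

79740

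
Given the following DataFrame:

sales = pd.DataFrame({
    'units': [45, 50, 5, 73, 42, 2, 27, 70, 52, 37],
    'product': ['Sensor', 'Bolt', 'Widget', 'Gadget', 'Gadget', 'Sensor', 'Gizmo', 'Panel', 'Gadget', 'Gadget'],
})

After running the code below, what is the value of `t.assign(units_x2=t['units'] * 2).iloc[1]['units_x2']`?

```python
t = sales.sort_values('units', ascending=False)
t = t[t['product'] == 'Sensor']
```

sort by units descending:
   units product
3     73  Gadget
7     70   Panel
8     52  Gadget
1     50    Bolt
0     45  Sensor
4     42  Gadget
9     37  Gadget
6     27   Gizmo
2      5  Widget
5      2  Sensor
filter rows where product == 'Sensor':
   units product
0     45  Sensor
5      2  Sensor
add column units_x2 = t['units'] * 2:
   units product  units_x2
0     45  Sensor        90
5      2  Sensor         4

4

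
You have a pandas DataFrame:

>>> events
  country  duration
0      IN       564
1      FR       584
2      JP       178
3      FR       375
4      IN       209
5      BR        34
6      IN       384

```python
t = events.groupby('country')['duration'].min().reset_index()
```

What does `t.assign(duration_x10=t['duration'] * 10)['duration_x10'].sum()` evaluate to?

7960

group by country, min of duration:
country
BR     34
FR    375
IN    209
JP    178
Name: duration, dtype: int64
reset_index():
  country  duration
0      BR        34
1      FR       375
2      IN       209
3      JP       178
add column duration_x10 = t['duration'] * 10:
  country  duration  duration_x10
0      BR        34           340
1      FR       375          3750
2      IN       209          2090
3      JP       178          1780
So sum() = 7960.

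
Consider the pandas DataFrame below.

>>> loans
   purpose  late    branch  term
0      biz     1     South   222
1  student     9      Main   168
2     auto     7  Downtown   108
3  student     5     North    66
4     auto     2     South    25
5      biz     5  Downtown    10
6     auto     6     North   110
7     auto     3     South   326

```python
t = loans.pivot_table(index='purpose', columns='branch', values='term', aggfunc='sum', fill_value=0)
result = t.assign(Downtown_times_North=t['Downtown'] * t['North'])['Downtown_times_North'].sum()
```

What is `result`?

pivot: rows=purpose, cols=branch, sum(term):
branch   Downtown  Main  North  South
purpose                              
auto          108     0    110    351
biz            10     0      0    222
student         0   168     66      0
add column Downtown_times_North = t['Downtown'] * t['North']:
branch   Downtown  Main  North  South  Downtown_times_North
purpose                                                    
auto          108     0    110    351                 11880
biz            10     0      0    222                     0
student         0   168     66      0                     0
So sum() = 11880.

11880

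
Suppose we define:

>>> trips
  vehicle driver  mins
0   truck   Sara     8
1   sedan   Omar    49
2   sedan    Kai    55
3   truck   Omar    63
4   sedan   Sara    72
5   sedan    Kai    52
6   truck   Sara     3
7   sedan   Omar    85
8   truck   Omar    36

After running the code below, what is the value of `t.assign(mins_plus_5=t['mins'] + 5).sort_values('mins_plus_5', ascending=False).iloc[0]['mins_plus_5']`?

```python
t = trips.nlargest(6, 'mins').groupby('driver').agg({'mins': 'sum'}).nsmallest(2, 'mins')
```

112

take 6 rows with largest mins:
  vehicle driver  mins
7   sedan   Omar    85
4   sedan   Sara    72
3   truck   Omar    63
2   sedan    Kai    55
5   sedan    Kai    52
1   sedan   Omar    49
group by driver, sum of mins:
        mins
driver      
Kai      107
Omar     197
Sara      72
take 2 rows with smallest mins:
        mins
driver      
Sara      72
Kai      107
add column mins_plus_5 = t['mins'] + 5:
        mins  mins_plus_5
driver                   
Sara      72           77
Kai      107          112
sort by mins_plus_5 descending:
        mins  mins_plus_5
driver                   
Kai      107          112
Sara      72           77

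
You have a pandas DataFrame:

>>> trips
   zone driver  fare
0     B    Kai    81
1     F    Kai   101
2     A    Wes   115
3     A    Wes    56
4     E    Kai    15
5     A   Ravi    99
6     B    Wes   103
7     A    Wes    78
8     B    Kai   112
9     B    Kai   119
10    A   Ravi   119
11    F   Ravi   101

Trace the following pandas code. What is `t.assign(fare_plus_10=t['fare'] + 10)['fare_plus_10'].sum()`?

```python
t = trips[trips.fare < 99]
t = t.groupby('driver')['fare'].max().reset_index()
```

179

filter rows where fare < 99:
  zone driver  fare
0    B    Kai    81
3    A    Wes    56
4    E    Kai    15
7    A    Wes    78
group by driver, max of fare:
driver
Kai    81
Wes    78
Name: fare, dtype: int64
reset_index():
  driver  fare
0    Kai    81
1    Wes    78
add column fare_plus_10 = t['fare'] + 10:
  driver  fare  fare_plus_10
0    Kai    81            91
1    Wes    78            88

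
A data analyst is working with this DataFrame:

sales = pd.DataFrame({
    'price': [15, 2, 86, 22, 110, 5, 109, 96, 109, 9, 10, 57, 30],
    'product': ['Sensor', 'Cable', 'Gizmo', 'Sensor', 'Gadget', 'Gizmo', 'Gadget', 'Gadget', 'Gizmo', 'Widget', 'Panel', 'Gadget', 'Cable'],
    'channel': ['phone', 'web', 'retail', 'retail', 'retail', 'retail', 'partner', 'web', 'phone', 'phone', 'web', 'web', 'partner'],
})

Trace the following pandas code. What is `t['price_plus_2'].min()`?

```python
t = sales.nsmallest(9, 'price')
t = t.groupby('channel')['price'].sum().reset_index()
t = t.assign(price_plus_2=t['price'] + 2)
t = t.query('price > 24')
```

take 9 rows with smallest price:
    price product  channel
1       2   Cable      web
5       5   Gizmo   retail
9       9  Widget    phone
10     10   Panel      web
0      15  Sensor    phone
3      22  Sensor   retail
12     30   Cable  partner
11     57  Gadget      web
2      86   Gizmo   retail
group by channel, sum of price:
channel
partner     30
phone       24
retail     113
web         69
Name: price, dtype: int64
reset_index():
   channel  price
0  partner     30
1    phone     24
2   retail    113
3      web     69
add column price_plus_2 = t['price'] + 2:
   channel  price  price_plus_2
0  partner     30            32
1    phone     24            26
2   retail    113           115
3      web     69            71
filter rows where price > 24:
   channel  price  price_plus_2
0  partner     30            32
2   retail    113           115
3      web     69            71
Then the min of column 'price_plus_2': 32

32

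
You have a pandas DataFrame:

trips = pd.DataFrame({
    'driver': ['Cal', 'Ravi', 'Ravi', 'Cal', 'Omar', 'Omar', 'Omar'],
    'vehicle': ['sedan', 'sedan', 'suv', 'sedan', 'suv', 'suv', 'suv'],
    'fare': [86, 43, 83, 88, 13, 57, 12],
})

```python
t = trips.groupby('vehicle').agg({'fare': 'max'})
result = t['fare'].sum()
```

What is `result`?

171

group by vehicle, max of fare:
         fare
vehicle      
sedan      88
suv        83
Then the sum of column 'fare': 171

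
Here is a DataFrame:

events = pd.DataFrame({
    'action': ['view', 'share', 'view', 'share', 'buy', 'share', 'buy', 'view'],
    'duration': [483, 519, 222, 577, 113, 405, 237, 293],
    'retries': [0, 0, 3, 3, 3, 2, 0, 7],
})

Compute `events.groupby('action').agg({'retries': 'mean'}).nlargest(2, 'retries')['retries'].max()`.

group by action, mean of retries:
         retries
action          
buy     1.500000
share   1.666667
view    3.333333
take 2 rows with largest retries:
         retries
action          
view    3.333333
share   1.666667
The max of column 'retries' is 3.33333333333.

3.33333333333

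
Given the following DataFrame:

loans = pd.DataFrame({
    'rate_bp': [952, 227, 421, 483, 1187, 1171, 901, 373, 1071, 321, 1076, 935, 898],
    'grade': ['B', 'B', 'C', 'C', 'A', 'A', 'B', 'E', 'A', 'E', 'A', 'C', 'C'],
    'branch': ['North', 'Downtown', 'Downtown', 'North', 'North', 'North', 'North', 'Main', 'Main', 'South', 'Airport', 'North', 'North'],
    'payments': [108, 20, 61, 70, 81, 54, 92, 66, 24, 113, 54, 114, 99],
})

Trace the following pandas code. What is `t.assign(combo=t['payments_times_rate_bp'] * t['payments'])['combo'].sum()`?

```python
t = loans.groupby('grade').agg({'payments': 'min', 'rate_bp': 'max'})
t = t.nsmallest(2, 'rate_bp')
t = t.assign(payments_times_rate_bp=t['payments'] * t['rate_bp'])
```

5103923

group by grade: min(payments), max(rate_bp):
       payments  rate_bp
grade                   
A            24     1187
B            20      952
C            61      935
E            66      373
take 2 rows with smallest rate_bp:
       payments  rate_bp
grade                   
E            66      373
C            61      935
add column payments_times_rate_bp = t['payments'] * t['rate_bp']:
       payments  rate_bp  payments_times_rate_bp
grade                                           
E            66      373                   24618
C            61      935                   57035
add column combo = t['payments_times_rate_bp'] * t['payments']:
       payments  rate_bp  payments_times_rate_bp    combo
grade                                                    
E            66      373                   24618  1624788
C            61      935                   57035  3479135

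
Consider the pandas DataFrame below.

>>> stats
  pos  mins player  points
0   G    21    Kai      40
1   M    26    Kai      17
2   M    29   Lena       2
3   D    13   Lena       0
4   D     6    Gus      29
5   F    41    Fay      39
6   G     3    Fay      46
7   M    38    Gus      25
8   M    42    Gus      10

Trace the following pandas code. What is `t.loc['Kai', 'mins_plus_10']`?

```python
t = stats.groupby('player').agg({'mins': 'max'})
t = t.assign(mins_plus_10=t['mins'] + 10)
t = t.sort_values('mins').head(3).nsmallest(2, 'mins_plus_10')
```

36

group by player, max of mins:
        mins
player      
Fay       41
Gus       42
Kai       26
Lena      29
add column mins_plus_10 = t['mins'] + 10:
        mins  mins_plus_10
player                    
Fay       41            51
Gus       42            52
Kai       26            36
Lena      29            39
sort by mins:
        mins  mins_plus_10
player                    
Kai       26            36
Lena      29            39
Fay       41            51
Gus       42            52
take first 3 rows:
        mins  mins_plus_10
player                    
Kai       26            36
Lena      29            39
Fay       41            51
take 2 rows with smallest mins_plus_10:
        mins  mins_plus_10
player                    
Kai       26            36
Lena      29            39
Taking the value at row 'Kai', column 'mins_plus_10' gives 36.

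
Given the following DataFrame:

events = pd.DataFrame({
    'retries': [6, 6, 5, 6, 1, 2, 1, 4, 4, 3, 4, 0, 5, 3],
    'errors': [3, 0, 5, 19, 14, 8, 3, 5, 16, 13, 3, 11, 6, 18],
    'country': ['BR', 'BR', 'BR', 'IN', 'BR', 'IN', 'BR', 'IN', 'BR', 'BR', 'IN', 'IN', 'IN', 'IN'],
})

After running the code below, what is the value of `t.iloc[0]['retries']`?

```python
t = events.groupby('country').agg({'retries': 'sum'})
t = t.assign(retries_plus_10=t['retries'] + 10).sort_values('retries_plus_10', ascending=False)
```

26

group by country, sum of retries:
         retries
country         
BR            26
IN            24
add column retries_plus_10 = t['retries'] + 10:
         retries  retries_plus_10
country                          
BR            26               36
IN            24               34
sort by retries_plus_10 descending:
         retries  retries_plus_10
country                          
BR            26               36
IN            24               34
Finally, value at position 0, column 'retries' = 26.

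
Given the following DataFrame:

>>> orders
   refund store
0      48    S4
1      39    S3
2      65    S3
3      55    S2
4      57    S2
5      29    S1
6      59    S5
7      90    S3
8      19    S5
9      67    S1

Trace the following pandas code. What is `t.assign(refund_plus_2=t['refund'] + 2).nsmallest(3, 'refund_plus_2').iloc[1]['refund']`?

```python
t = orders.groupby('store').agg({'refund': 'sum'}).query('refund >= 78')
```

group by store, sum of refund:
       refund
store        
S1         96
S2        112
S3        194
S4         48
S5         78
filter rows where refund >= 78:
       refund
store        
S1         96
S2        112
S3        194
S5         78
add column refund_plus_2 = t['refund'] + 2:
       refund  refund_plus_2
store                       
S1         96             98
S2        112            114
S3        194            196
S5         78             80
take 3 rows with smallest refund_plus_2:
       refund  refund_plus_2
store                       
S5         78             80
S1         96             98
S2        112            114
The value at position 1, column 'refund' is 96.

96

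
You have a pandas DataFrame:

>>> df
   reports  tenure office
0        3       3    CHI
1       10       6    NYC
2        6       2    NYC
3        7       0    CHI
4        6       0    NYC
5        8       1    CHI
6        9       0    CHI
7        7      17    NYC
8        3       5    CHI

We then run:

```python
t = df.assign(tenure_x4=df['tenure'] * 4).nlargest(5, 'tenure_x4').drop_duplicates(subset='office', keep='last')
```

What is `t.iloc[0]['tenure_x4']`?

12

add column tenure_x4 = df['tenure'] * 4:
   reports  tenure office  tenure_x4
0        3       3    CHI         12
1       10       6    NYC         24
2        6       2    NYC          8
3        7       0    CHI          0
4        6       0    NYC          0
5        8       1    CHI          4
6        9       0    CHI          0
7        7      17    NYC         68
8        3       5    CHI         20
take 5 rows with largest tenure_x4:
   reports  tenure office  tenure_x4
7        7      17    NYC         68
1       10       6    NYC         24
8        3       5    CHI         20
0        3       3    CHI         12
2        6       2    NYC          8
drop duplicate office (keep=last):
   reports  tenure office  tenure_x4
0        3       3    CHI         12
2        6       2    NYC          8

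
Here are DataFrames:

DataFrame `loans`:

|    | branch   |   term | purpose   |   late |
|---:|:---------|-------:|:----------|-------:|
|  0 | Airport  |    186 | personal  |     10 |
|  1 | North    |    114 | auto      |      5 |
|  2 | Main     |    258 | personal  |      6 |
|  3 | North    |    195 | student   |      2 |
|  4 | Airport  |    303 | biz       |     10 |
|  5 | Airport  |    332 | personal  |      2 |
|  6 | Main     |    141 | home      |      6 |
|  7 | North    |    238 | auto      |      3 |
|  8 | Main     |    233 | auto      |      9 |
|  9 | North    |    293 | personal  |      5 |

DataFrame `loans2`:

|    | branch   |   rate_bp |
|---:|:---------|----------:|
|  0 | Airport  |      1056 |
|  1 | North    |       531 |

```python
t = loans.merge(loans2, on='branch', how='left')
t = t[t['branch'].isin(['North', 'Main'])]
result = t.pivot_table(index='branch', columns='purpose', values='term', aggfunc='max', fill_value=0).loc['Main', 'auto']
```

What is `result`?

233

merge on 'branch' (how='left') → 10 rows:
    branch  term   purpose  late  rate_bp
0  Airport   186  personal    10   1056.0
1    North   114      auto     5    531.0
2     Main   258  personal     6      NaN
3    North   195   student     2    531.0
4  Airport   303       biz    10   1056.0
5  Airport   332  personal     2   1056.0
6     Main   141      home     6      NaN
7    North   238      auto     3    531.0
8     Main   233      auto     9      NaN
9    North   293  personal     5    531.0
filter rows where branch in ['North', 'Main']:
  branch  term   purpose  late  rate_bp
1  North   114      auto     5    531.0
2   Main   258  personal     6      NaN
3  North   195   student     2    531.0
6   Main   141      home     6      NaN
7  North   238      auto     3    531.0
8   Main   233      auto     9      NaN
9  North   293  personal     5    531.0
pivot: rows=branch, cols=purpose, max(term):
purpose  auto  home  personal  student
branch                                
Main      233   141       258        0
North     238     0       293      195
So loc['Main', 'auto'] = 233.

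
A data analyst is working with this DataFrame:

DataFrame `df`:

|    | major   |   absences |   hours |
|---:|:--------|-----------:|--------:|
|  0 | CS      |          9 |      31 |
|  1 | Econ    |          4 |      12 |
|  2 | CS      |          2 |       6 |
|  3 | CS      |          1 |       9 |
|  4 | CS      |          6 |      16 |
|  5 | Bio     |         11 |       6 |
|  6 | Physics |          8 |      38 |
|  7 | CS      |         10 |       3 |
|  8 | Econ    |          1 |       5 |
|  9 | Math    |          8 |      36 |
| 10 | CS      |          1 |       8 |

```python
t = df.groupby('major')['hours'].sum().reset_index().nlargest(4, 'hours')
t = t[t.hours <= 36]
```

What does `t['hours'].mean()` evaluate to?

26.5

group by major, sum of hours:
major
Bio         6
CS         73
Econ       17
Math       36
Physics    38
Name: hours, dtype: int64
reset_index():
     major  hours
0      Bio      6
1       CS     73
2     Econ     17
3     Math     36
4  Physics     38
take 4 rows with largest hours:
     major  hours
1       CS     73
4  Physics     38
3     Math     36
2     Econ     17
filter rows where hours <= 36:
  major  hours
3  Math     36
2  Econ     17
The mean of column 'hours' is 26.5.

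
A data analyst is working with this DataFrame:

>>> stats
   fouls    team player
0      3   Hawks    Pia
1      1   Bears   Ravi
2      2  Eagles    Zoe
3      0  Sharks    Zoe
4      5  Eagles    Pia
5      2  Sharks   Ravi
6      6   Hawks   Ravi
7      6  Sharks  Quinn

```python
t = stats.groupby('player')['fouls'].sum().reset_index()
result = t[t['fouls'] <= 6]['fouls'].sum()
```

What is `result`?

group by player, sum of fouls:
player
Pia      8
Quinn    6
Ravi     9
Zoe      2
Name: fouls, dtype: int64
reset_index():
  player  fouls
0    Pia      8
1  Quinn      6
2   Ravi      9
3    Zoe      2
filter rows where fouls <= 6:
  player  fouls
1  Quinn      6
3    Zoe      2
Then the sum of column 'fouls': 8

8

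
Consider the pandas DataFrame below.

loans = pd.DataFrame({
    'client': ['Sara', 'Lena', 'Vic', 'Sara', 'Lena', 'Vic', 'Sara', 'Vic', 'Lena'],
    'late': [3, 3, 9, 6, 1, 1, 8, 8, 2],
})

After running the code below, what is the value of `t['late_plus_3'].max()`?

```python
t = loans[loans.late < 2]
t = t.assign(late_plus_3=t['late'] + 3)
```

4

filter rows where late < 2:
  client  late
4   Lena     1
5    Vic     1
add column late_plus_3 = t['late'] + 3:
  client  late  late_plus_3
4   Lena     1            4
5    Vic     1            4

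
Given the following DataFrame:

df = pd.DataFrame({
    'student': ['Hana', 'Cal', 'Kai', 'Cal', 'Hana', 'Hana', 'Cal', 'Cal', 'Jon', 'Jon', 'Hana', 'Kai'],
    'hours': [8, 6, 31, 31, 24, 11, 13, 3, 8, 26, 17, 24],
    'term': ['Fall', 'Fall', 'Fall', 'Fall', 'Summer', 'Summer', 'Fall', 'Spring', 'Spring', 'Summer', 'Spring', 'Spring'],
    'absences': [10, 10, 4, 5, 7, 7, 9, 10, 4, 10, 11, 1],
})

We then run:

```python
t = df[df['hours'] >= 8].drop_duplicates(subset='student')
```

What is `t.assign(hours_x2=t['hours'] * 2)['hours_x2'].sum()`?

filter rows where hours >= 8:
   student  hours    term  absences
0     Hana      8    Fall        10
2      Kai     31    Fall         4
3      Cal     31    Fall         5
4     Hana     24  Summer         7
5     Hana     11  Summer         7
6      Cal     13    Fall         9
8      Jon      8  Spring         4
9      Jon     26  Summer        10
10    Hana     17  Spring        11
11     Kai     24  Spring         1
drop duplicate student (keep=first):
  student  hours    term  absences
0    Hana      8    Fall        10
2     Kai     31    Fall         4
3     Cal     31    Fall         5
8     Jon      8  Spring         4
add column hours_x2 = t['hours'] * 2:
  student  hours    term  absences  hours_x2
0    Hana      8    Fall        10        16
2     Kai     31    Fall         4        62
3     Cal     31    Fall         5        62
8     Jon      8  Spring         4        16
Finally, sum of column 'hours_x2' = 156.

156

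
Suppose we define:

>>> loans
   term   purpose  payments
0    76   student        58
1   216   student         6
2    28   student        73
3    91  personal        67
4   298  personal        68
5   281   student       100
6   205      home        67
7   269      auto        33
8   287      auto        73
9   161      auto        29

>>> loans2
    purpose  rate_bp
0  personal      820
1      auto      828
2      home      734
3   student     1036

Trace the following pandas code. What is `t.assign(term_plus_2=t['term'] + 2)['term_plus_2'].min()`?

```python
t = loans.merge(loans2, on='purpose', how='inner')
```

30

merge on 'purpose' (how='inner') → 10 rows:
   term   purpose  payments  rate_bp
0    76   student        58     1036
1   216   student         6     1036
2    28   student        73     1036
3    91  personal        67      820
4   298  personal        68      820
5   281   student       100     1036
6   205      home        67      734
7   269      auto        33      828
8   287      auto        73      828
9   161      auto        29      828
add column term_plus_2 = t['term'] + 2:
   term   purpose  payments  rate_bp  term_plus_2
0    76   student        58     1036           78
1   216   student         6     1036          218
2    28   student        73     1036           30
3    91  personal        67      820           93
4   298  personal        68      820          300
5   281   student       100     1036          283
6   205      home        67      734          207
7   269      auto        33      828          271
8   287      auto        73      828          289
9   161      auto        29      828          163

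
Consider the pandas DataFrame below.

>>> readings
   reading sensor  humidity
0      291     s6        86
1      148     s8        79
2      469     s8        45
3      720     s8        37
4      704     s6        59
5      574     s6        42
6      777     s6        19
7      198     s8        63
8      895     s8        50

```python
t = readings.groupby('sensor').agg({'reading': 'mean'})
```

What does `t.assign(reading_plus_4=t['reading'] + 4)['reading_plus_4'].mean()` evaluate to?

540.25

group by sensor, mean of reading:
        reading
sensor         
s6        586.5
s8        486.0
add column reading_plus_4 = t['reading'] + 4:
        reading  reading_plus_4
sensor                         
s6        586.5           590.5
s8        486.0           490.0
Hence 540.25.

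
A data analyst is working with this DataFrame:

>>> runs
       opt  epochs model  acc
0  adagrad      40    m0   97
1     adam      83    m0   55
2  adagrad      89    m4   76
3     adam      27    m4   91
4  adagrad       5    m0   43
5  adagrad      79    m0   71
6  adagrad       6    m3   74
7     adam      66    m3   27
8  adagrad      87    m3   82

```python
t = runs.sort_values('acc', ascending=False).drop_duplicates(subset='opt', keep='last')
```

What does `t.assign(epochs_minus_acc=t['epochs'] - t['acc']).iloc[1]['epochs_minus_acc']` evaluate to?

sort by acc descending:
       opt  epochs model  acc
0  adagrad      40    m0   97
3     adam      27    m4   91
8  adagrad      87    m3   82
2  adagrad      89    m4   76
6  adagrad       6    m3   74
5  adagrad      79    m0   71
1     adam      83    m0   55
4  adagrad       5    m0   43
7     adam      66    m3   27
drop duplicate opt (keep=last):
       opt  epochs model  acc
4  adagrad       5    m0   43
7     adam      66    m3   27
add column epochs_minus_acc = t['epochs'] - t['acc']:
       opt  epochs model  acc  epochs_minus_acc
4  adagrad       5    m0   43               -38
7     adam      66    m3   27                39
The value at position 1, column 'epochs_minus_acc' is 39.

39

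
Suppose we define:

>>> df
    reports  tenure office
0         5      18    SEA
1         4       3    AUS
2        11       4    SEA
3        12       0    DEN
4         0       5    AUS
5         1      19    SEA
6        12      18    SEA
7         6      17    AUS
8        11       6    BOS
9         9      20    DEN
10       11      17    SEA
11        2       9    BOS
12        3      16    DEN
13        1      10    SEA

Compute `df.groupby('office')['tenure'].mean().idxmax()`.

group by office, mean of tenure:
office
AUS     8.333333
BOS     7.500000
DEN    12.000000
SEA    14.333333
Name: tenure, dtype: float64

SEA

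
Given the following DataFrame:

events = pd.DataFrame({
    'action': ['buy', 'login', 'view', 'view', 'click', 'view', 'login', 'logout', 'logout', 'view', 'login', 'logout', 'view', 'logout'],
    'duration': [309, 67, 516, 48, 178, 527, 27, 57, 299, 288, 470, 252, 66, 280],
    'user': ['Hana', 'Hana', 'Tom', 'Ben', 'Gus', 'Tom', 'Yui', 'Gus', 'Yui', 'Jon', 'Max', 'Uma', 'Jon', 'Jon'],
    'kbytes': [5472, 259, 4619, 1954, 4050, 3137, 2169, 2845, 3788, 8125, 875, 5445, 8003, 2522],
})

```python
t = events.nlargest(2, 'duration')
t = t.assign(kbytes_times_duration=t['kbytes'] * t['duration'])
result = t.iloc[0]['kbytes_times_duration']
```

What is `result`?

take 2 rows with largest duration:
  action  duration user  kbytes
5   view       527  Tom    3137
2   view       516  Tom    4619
add column kbytes_times_duration = t['kbytes'] * t['duration']:
  action  duration user  kbytes  kbytes_times_duration
5   view       527  Tom    3137                1653199
2   view       516  Tom    4619                2383404
Hence 1653199.

1653199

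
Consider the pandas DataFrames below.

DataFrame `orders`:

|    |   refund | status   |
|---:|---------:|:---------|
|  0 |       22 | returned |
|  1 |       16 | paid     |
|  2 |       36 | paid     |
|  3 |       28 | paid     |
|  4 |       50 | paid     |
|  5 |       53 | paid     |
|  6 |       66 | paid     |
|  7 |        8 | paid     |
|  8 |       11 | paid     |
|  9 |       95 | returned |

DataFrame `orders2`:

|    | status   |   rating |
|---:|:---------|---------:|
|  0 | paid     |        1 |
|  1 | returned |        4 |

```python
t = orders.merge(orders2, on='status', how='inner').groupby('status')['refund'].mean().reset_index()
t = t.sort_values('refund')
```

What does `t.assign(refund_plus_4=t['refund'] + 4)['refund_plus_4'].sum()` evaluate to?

merge on 'status' (how='inner') → 10 rows:
   refund    status  rating
0      22  returned       4
1      16      paid       1
2      36      paid       1
3      28      paid       1
4      50      paid       1
5      53      paid       1
6      66      paid       1
7       8      paid       1
8      11      paid       1
9      95  returned       4
group by status, mean of refund:
status
paid        33.5
returned    58.5
Name: refund, dtype: float64
reset_index():
     status  refund
0      paid    33.5
1  returned    58.5
sort by refund:
     status  refund
0      paid    33.5
1  returned    58.5
add column refund_plus_4 = t['refund'] + 4:
     status  refund  refund_plus_4
0      paid    33.5           37.5
1  returned    58.5           62.5

100.0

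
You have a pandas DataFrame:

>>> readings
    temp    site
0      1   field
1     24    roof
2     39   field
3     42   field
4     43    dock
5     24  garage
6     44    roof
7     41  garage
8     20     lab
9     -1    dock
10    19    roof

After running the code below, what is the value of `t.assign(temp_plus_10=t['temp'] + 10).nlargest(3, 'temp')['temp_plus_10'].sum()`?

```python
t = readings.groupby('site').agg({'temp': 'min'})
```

group by site, min of temp:
        temp
site        
dock      -1
field      1
garage    24
lab       20
roof      19
add column temp_plus_10 = t['temp'] + 10:
        temp  temp_plus_10
site                      
dock      -1             9
field      1            11
garage    24            34
lab       20            30
roof      19            29
take 3 rows with largest temp:
        temp  temp_plus_10
site                      
garage    24            34
lab       20            30
roof      19            29
So sum() = 93.

93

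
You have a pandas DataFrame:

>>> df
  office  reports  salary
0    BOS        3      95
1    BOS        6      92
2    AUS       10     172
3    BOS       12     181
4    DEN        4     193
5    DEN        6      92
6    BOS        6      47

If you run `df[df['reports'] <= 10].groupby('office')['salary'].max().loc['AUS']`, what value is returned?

172

filter rows where reports <= 10:
  office  reports  salary
0    BOS        3      95
1    BOS        6      92
2    AUS       10     172
4    DEN        4     193
5    DEN        6      92
6    BOS        6      47
group by office, max of salary:
office
AUS    172
BOS     95
DEN    193
Name: salary, dtype: int64
Then the value at index 'AUS': 172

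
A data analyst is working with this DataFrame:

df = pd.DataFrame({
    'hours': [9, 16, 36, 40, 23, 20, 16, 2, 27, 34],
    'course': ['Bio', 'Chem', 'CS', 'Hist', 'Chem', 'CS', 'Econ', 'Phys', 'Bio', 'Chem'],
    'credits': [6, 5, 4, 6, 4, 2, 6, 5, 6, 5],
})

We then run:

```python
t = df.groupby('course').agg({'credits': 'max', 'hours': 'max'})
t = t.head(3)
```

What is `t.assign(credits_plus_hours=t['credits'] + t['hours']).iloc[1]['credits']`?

4

group by course: max(credits), max(hours):
        credits  hours
course                
Bio           6     27
CS            4     36
Chem          5     34
Econ          6     16
Hist          6     40
Phys          5      2
take first 3 rows:
        credits  hours
course                
Bio           6     27
CS            4     36
Chem          5     34
add column credits_plus_hours = t['credits'] + t['hours']:
        credits  hours  credits_plus_hours
course                                    
Bio           6     27                  33
CS            4     36                  40
Chem          5     34                  39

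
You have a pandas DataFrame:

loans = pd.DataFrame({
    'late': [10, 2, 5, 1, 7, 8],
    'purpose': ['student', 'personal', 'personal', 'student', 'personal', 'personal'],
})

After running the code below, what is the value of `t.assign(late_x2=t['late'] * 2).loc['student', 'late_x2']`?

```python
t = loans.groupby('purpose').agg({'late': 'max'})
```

group by purpose, max of late:
          late
purpose       
personal     8
student     10
add column late_x2 = t['late'] * 2:
          late  late_x2
purpose                
personal     8       16
student     10       20

20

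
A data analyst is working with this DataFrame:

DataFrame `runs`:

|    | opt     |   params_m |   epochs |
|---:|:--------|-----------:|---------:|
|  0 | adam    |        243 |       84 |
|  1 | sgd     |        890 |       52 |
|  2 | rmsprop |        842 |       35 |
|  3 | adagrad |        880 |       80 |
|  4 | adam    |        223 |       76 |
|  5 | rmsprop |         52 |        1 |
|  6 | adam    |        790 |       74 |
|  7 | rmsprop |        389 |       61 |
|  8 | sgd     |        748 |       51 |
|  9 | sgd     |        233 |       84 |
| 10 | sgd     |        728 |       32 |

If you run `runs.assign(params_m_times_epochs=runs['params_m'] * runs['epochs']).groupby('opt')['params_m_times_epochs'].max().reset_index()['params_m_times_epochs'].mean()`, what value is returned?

add column params_m_times_epochs = runs['params_m'] * runs['epochs']:
        opt  params_m  epochs  params_m_times_epochs
0      adam       243      84                  20412
1       sgd       890      52                  46280
2   rmsprop       842      35                  29470
3   adagrad       880      80                  70400
4      adam       223      76                  16948
5   rmsprop        52       1                     52
6      adam       790      74                  58460
7   rmsprop       389      61                  23729
8       sgd       748      51                  38148
9       sgd       233      84                  19572
10      sgd       728      32                  23296
group by opt, max of params_m_times_epochs:
opt
adagrad    70400
adam       58460
rmsprop    29470
sgd        46280
Name: params_m_times_epochs, dtype: int64
reset_index():
       opt  params_m_times_epochs
0  adagrad                  70400
1     adam                  58460
2  rmsprop                  29470
3      sgd                  46280

51152.5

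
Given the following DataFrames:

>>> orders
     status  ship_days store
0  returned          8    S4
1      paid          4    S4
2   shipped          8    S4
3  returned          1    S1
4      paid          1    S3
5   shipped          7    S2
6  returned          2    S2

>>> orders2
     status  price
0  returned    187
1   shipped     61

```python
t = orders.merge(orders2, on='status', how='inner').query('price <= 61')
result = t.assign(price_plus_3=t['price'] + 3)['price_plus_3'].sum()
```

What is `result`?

128

merge on 'status' (how='inner') → 5 rows:
     status  ship_days store  price
0  returned          8    S4    187
1   shipped          8    S4     61
2  returned          1    S1    187
3   shipped          7    S2     61
4  returned          2    S2    187
filter rows where price <= 61:
    status  ship_days store  price
1  shipped          8    S4     61
3  shipped          7    S2     61
add column price_plus_3 = t['price'] + 3:
    status  ship_days store  price  price_plus_3
1  shipped          8    S4     61            64
3  shipped          7    S2     61            64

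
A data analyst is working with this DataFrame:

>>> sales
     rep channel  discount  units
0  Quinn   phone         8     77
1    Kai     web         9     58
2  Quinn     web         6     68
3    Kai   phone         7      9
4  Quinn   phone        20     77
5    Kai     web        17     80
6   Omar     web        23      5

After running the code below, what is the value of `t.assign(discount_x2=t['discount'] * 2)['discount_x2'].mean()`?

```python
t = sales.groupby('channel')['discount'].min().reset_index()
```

group by channel, min of discount:
channel
phone    7
web      6
Name: discount, dtype: int64
reset_index():
  channel  discount
0   phone         7
1     web         6
add column discount_x2 = t['discount'] * 2:
  channel  discount  discount_x2
0   phone         7           14
1     web         6           12
Finally, mean of column 'discount_x2' = 13.0.

13.0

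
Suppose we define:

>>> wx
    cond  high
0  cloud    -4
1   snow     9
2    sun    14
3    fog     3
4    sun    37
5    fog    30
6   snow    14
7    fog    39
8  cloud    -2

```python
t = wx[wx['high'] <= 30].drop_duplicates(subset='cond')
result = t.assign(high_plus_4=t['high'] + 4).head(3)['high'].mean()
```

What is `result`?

6.33333333333

filter rows where high <= 30:
    cond  high
0  cloud    -4
1   snow     9
2    sun    14
3    fog     3
5    fog    30
6   snow    14
8  cloud    -2
drop duplicate cond (keep=first):
    cond  high
0  cloud    -4
1   snow     9
2    sun    14
3    fog     3
add column high_plus_4 = t['high'] + 4:
    cond  high  high_plus_4
0  cloud    -4            0
1   snow     9           13
2    sun    14           18
3    fog     3            7
take first 3 rows:
    cond  high  high_plus_4
0  cloud    -4            0
1   snow     9           13
2    sun    14           18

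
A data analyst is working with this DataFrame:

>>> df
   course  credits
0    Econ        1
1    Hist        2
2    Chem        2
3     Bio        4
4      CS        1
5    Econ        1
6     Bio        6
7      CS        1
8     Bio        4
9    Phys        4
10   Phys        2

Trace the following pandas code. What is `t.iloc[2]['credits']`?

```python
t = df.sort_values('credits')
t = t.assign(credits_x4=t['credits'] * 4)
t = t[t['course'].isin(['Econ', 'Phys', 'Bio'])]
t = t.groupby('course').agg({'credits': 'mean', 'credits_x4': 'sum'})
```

3.0

sort by credits:
   course  credits
0    Econ        1
4      CS        1
5    Econ        1
7      CS        1
1    Hist        2
2    Chem        2
10   Phys        2
3     Bio        4
8     Bio        4
9    Phys        4
6     Bio        6
add column credits_x4 = t['credits'] * 4:
   course  credits  credits_x4
0    Econ        1           4
4      CS        1           4
5    Econ        1           4
7      CS        1           4
1    Hist        2           8
2    Chem        2           8
10   Phys        2           8
3     Bio        4          16
8     Bio        4          16
9    Phys        4          16
6     Bio        6          24
filter rows where course in ['Econ', 'Phys', 'Bio']:
   course  credits  credits_x4
0    Econ        1           4
5    Econ        1           4
10   Phys        2           8
3     Bio        4          16
8     Bio        4          16
9    Phys        4          16
6     Bio        6          24
group by course: mean(credits), sum(credits_x4):
         credits  credits_x4
course                      
Bio     4.666667          56
Econ    1.000000           8
Phys    3.000000          24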